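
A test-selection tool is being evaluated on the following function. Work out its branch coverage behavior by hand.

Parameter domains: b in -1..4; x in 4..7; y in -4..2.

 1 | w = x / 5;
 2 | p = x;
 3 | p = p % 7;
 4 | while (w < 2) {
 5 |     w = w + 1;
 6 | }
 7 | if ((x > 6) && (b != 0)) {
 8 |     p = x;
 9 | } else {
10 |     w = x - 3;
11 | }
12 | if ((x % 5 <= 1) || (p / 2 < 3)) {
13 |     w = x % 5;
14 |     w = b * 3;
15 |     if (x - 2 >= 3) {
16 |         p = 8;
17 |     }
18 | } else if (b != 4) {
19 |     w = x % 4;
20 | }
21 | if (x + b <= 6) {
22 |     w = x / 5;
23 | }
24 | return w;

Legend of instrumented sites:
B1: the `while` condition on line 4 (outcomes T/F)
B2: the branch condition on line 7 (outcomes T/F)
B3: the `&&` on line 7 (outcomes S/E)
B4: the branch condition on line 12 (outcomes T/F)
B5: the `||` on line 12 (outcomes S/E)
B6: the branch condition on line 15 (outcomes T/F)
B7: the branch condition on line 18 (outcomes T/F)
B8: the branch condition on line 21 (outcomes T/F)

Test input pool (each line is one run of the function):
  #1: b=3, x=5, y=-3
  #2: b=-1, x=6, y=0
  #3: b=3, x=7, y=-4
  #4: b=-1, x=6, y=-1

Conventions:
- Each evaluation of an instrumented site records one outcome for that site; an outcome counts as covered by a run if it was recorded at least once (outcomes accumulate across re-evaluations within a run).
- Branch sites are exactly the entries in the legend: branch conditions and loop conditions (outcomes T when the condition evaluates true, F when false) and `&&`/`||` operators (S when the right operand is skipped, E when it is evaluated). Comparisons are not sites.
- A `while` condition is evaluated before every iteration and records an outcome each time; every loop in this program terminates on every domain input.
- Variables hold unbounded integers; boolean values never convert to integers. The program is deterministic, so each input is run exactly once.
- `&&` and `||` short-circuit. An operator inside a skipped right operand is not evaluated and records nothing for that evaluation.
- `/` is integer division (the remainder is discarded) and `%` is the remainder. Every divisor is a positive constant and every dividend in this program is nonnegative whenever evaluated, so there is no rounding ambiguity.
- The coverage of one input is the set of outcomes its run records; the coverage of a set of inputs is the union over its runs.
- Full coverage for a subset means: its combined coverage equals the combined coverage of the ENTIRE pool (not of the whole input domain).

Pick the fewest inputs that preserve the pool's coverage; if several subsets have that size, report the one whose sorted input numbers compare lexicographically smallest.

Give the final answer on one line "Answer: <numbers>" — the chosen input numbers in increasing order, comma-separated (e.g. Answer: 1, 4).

#1 (b=3, x=5, y=-3) -> covered: B1=T, B1=F, B2=F, B3=S, B4=T, B5=S, B6=T, B8=F
#2 (b=-1, x=6, y=0) -> covered: B1=T, B1=F, B2=F, B3=S, B4=T, B5=S, B6=T, B8=T
#3 (b=3, x=7, y=-4) -> covered: B1=T, B1=F, B2=T, B3=E, B4=F, B5=E, B7=T, B8=F
#4 (b=-1, x=6, y=-1) -> covered: B1=T, B1=F, B2=F, B3=S, B4=T, B5=S, B6=T, B8=T
the full pool covers 14 outcomes: B1=T, B1=F, B2=T, B2=F, B3=S, B3=E, B4=T, B4=F, B5=S, B5=E, B6=T, B7=T, B8=T, B8=F
checked all size-1 subsets: none covers 14 outcomes (max 8/14)
the canonical winner is {2, 3}: size 2, full 14-outcome coverage, earliest index list among size-2 covers

Answer: 2, 3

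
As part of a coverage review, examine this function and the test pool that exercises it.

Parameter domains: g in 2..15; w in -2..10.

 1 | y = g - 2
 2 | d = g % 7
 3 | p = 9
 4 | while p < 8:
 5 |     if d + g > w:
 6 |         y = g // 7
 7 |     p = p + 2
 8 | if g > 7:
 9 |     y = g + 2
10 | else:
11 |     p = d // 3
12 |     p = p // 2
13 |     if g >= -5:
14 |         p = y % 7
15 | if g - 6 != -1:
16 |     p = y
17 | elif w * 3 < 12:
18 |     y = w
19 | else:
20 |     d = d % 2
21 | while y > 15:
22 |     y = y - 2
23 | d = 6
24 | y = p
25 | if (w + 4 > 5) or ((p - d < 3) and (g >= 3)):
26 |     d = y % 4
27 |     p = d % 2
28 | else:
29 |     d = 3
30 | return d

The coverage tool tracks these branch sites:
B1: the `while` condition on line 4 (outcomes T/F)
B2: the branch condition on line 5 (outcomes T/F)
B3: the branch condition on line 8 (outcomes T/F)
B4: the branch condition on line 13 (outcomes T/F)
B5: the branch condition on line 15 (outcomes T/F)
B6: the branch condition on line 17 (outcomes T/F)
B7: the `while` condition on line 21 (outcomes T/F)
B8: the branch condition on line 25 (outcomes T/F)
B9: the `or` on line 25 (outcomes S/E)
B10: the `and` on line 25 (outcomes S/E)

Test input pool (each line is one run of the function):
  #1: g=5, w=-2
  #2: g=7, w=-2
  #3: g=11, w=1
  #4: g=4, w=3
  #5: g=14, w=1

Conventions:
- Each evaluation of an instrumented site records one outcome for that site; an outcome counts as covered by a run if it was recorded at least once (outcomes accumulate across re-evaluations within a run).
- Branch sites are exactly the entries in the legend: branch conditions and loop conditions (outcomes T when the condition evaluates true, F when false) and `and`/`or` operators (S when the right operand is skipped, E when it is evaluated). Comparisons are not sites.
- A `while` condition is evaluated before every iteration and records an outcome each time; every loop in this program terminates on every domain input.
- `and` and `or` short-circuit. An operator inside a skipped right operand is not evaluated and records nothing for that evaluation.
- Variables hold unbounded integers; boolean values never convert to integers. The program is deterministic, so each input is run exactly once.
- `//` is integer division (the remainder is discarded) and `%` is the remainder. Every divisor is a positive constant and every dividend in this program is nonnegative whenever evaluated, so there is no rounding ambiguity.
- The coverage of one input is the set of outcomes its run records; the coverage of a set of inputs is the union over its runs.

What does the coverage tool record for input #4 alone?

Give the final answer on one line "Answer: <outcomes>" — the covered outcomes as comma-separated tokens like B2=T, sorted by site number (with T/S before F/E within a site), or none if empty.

Event log for input #4 (g=4, w=3):
  B1->F, B3->F, B4->T, B5->T, B7->F, B9->S, B8->T
deduplicating events, the covered set is: B1=F, B3=F, B4=T, B5=T, B7=F, B8=T, B9=S

Answer: B1=F, B3=F, B4=T, B5=T, B7=F, B8=T, B9=S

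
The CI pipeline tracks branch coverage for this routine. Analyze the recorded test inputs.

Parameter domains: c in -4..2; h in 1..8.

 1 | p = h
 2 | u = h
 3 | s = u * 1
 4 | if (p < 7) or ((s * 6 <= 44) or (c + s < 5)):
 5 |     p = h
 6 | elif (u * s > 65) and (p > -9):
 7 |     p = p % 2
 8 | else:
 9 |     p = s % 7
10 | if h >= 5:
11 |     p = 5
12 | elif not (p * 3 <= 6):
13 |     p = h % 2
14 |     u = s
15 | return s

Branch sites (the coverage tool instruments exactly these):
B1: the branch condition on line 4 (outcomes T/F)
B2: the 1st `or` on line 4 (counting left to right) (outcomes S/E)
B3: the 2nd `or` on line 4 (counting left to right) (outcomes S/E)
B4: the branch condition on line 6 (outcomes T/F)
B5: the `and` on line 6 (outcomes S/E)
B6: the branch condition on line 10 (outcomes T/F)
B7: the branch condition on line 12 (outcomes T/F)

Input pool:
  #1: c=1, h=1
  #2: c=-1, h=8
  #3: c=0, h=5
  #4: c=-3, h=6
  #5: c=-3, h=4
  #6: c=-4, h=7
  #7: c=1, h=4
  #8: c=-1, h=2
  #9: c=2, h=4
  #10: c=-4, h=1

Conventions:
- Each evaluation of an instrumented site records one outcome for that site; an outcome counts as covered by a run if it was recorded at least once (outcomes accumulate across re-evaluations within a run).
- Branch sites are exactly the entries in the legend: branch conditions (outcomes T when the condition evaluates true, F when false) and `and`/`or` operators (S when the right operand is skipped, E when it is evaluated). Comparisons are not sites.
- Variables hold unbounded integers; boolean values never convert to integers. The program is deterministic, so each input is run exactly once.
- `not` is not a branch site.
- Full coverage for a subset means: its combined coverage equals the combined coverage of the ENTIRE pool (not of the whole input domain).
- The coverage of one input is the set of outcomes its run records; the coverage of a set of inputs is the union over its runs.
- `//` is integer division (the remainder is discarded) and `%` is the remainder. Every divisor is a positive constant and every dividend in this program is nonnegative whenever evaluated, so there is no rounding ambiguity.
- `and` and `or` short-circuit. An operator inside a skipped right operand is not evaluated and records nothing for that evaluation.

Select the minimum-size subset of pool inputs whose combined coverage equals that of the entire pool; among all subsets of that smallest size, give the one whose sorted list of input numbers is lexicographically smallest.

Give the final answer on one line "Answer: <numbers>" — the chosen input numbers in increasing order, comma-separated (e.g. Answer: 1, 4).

test 1 (c=1, h=1) hits B1=T, B2=S, B6=F, B7=F
test 2 (c=-1, h=8) hits B1=F, B2=E, B3=E, B4=F, B5=S, B6=T
test 3 (c=0, h=5) hits B1=T, B2=S, B6=T
test 4 (c=-3, h=6) hits B1=T, B2=S, B6=T
test 5 (c=-3, h=4) hits B1=T, B2=S, B6=F, B7=T
test 6 (c=-4, h=7) hits B1=T, B2=E, B3=S, B6=T
test 7 (c=1, h=4) hits B1=T, B2=S, B6=F, B7=T
test 8 (c=-1, h=2) hits B1=T, B2=S, B6=F, B7=F
test 9 (c=2, h=4) hits B1=T, B2=S, B6=F, B7=T
test 10 (c=-4, h=1) hits B1=T, B2=S, B6=F, B7=F
union over all inputs: B1=T, B1=F, B2=S, B2=E, B3=S, B3=E, B4=F, B5=S, B6=T, B6=F, B7=T, B7=F (12 outcomes)
every size-1 subset falls short of the 12 outcomes (best: 6/12)
every size-2 subset falls short of the 12 outcomes (best: 10/12)
every size-3 subset falls short of the 12 outcomes (best: 11/12)
inputs {1, 2, 5, 6} (size 4) cover everything; no size-4 subset with a lexicographically smaller index list covers all 12

Answer: 1, 2, 5, 6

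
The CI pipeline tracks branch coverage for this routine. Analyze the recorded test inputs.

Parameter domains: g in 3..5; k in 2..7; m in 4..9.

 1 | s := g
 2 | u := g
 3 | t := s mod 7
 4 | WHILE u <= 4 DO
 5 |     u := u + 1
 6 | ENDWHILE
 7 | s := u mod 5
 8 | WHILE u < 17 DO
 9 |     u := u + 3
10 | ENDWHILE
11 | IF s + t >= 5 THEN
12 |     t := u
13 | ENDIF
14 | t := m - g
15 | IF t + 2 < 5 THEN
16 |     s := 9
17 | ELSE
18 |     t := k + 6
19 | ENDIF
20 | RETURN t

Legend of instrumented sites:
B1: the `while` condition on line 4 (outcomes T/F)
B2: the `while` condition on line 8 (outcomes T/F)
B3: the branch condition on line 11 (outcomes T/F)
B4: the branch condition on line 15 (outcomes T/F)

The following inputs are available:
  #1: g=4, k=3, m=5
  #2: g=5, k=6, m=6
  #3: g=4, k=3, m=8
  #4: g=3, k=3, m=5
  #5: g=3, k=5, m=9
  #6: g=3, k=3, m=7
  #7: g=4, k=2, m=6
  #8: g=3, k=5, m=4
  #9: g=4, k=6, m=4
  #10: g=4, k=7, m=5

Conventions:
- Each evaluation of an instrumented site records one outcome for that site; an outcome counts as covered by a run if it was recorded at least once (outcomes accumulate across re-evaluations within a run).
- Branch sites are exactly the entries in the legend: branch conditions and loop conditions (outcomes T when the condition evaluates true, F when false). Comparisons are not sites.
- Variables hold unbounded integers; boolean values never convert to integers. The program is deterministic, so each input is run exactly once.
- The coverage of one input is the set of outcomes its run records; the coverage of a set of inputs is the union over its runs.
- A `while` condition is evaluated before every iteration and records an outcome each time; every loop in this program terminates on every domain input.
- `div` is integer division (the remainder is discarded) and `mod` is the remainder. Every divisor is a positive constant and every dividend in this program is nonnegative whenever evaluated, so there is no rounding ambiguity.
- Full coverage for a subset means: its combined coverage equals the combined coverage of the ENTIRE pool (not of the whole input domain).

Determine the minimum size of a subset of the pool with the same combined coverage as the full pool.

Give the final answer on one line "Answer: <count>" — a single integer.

run #1 (g=4, k=3, m=5) runs B1->T, B1->F, B2->T, B2->T, B2->T, B2->T, B2->F, B3->F, B4->T; records B1=T, B1=F, B2=T, B2=F, B3=F, B4=T
run #2 (g=5, k=6, m=6) runs B1->F, B2->T, B2->T, B2->T, B2->T, B2->F, B3->T, B4->T; records B1=F, B2=T, B2=F, B3=T, B4=T
run #3 (g=4, k=3, m=8) runs B1->T, B1->F, B2->T, B2->T, B2->T, B2->T, B2->F, B3->F, B4->F; records B1=T, B1=F, B2=T, B2=F, B3=F, B4=F
run #4 (g=3, k=3, m=5) runs B1->T, B1->T, B1->F, B2->T, B2->T, B2->T, B2->T, B2->F, B3->F, B4->T; records B1=T, B1=F, B2=T, B2=F, B3=F, B4=T
run #5 (g=3, k=5, m=9) runs B1->T, B1->T, B1->F, B2->T, B2->T, B2->T, B2->T, B2->F, B3->F, B4->F; records B1=T, B1=F, B2=T, B2=F, B3=F, B4=F
run #6 (g=3, k=3, m=7) runs B1->T, B1->T, B1->F, B2->T, B2->T, B2->T, B2->T, B2->F, B3->F, B4->F; records B1=T, B1=F, B2=T, B2=F, B3=F, B4=F
run #7 (g=4, k=2, m=6) runs B1->T, B1->F, B2->T, B2->T, B2->T, B2->T, B2->F, B3->F, B4->T; records B1=T, B1=F, B2=T, B2=F, B3=F, B4=T
run #8 (g=3, k=5, m=4) runs B1->T, B1->T, B1->F, B2->T, B2->T, B2->T, B2->T, B2->F, B3->F, B4->T; records B1=T, B1=F, B2=T, B2=F, B3=F, B4=T
run #9 (g=4, k=6, m=4) runs B1->T, B1->F, B2->T, B2->T, B2->T, B2->T, B2->F, B3->F, B4->T; records B1=T, B1=F, B2=T, B2=F, B3=F, B4=T
run #10 (g=4, k=7, m=5) runs B1->T, B1->F, B2->T, B2->T, B2->T, B2->T, B2->F, B3->F, B4->T; records B1=T, B1=F, B2=T, B2=F, B3=F, B4=T
union over all inputs: B1=T, B1=F, B2=T, B2=F, B3=T, B3=F, B4=T, B4=F (8 outcomes)
size 1 is not enough: best union over all size-1 subsets is 6/8
size 2: inputs {2, 3} cover all 8 outcomes, and no lexicographically smaller subset of this size does

Answer: 2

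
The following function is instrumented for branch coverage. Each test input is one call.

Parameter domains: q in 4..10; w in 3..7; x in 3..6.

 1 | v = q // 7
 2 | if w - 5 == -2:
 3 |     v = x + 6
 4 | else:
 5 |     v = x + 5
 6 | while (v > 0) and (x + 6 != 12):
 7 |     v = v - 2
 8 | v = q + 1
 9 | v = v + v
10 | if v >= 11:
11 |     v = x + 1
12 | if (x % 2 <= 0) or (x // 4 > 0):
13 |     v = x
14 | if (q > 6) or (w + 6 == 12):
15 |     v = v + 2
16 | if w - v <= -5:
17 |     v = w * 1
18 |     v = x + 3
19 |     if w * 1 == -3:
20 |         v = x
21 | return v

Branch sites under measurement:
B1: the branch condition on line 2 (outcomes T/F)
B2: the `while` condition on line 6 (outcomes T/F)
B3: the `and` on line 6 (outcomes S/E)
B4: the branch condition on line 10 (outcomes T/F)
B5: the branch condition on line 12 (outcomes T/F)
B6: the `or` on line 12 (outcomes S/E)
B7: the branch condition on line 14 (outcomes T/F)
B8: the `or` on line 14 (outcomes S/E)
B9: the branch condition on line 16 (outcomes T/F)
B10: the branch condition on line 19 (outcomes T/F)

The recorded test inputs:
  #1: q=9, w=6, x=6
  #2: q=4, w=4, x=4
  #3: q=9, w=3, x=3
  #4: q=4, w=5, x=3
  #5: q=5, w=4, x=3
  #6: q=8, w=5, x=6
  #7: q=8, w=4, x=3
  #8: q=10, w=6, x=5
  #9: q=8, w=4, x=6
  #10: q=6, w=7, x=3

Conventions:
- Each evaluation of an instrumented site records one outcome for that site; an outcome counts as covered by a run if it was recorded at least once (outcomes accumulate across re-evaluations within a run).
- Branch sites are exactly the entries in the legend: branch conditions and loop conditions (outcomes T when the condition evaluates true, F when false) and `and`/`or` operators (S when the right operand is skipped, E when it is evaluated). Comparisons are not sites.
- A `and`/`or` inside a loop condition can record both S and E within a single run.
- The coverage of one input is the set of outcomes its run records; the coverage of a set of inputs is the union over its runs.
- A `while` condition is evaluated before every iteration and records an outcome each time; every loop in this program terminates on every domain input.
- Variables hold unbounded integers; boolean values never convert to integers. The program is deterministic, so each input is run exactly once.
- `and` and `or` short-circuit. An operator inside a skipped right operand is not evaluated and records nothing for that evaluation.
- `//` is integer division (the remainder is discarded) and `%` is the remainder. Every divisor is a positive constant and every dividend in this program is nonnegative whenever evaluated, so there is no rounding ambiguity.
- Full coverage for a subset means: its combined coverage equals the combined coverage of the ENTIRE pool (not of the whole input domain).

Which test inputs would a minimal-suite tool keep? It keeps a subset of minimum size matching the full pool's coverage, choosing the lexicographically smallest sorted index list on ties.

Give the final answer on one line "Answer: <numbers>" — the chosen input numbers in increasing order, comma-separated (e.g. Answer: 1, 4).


run #1 (q=9, w=6, x=6) records B1=F, B2=F, B3=E, B4=T, B5=T, B6=S, B7=T, B8=S, B9=F
run #2 (q=4, w=4, x=4) records B1=F, B2=T, B2=F, B3=S, B3=E, B4=F, B5=T, B6=S, B7=F, B8=E, B9=F
run #3 (q=9, w=3, x=3) records B1=T, B2=T, B2=F, B3=S, B3=E, B4=T, B5=F, B6=E, B7=T, B8=S, B9=F
run #4 (q=4, w=5, x=3) records B1=F, B2=T, B2=F, B3=S, B3=E, B4=F, B5=F, B6=E, B7=F, B8=E, B9=T, B10=F
run #5 (q=5, w=4, x=3) records B1=F, B2=T, B2=F, B3=S, B3=E, B4=T, B5=F, B6=E, B7=F, B8=E, B9=F
run #6 (q=8, w=5, x=6) records B1=F, B2=F, B3=E, B4=T, B5=T, B6=S, B7=T, B8=S, B9=F
run #7 (q=8, w=4, x=3) records B1=F, B2=T, B2=F, B3=S, B3=E, B4=T, B5=F, B6=E, B7=T, B8=S, B9=F
run #8 (q=10, w=6, x=5) records B1=F, B2=T, B2=F, B3=S, B3=E, B4=T, B5=T, B6=E, B7=T, B8=S, B9=F
run #9 (q=8, w=4, x=6) records B1=F, B2=F, B3=E, B4=T, B5=T, B6=S, B7=T, B8=S, B9=F
run #10 (q=6, w=7, x=3) records B1=F, B2=T, B2=F, B3=S, B3=E, B4=T, B5=F, B6=E, B7=F, B8=E, B9=F
together the pool reaches 19 outcomes: B1=T, B1=F, B2=T, B2=F, B3=S, B3=E, B4=T, B4=F, B5=T, B5=F, B6=S, B6=E, B7=T, B7=F, B8=S, B8=E, B9=T, B9=F, B10=F
size 1 is not enough: best union over all size-1 subsets is 12/19
size 2 is not enough: best union over all size-2 subsets is 18/19
inputs {1, 3, 4} (size 3) cover everything; no size-3 subset with a lexicographically smaller index list covers all 19
Answer: 1, 3, 4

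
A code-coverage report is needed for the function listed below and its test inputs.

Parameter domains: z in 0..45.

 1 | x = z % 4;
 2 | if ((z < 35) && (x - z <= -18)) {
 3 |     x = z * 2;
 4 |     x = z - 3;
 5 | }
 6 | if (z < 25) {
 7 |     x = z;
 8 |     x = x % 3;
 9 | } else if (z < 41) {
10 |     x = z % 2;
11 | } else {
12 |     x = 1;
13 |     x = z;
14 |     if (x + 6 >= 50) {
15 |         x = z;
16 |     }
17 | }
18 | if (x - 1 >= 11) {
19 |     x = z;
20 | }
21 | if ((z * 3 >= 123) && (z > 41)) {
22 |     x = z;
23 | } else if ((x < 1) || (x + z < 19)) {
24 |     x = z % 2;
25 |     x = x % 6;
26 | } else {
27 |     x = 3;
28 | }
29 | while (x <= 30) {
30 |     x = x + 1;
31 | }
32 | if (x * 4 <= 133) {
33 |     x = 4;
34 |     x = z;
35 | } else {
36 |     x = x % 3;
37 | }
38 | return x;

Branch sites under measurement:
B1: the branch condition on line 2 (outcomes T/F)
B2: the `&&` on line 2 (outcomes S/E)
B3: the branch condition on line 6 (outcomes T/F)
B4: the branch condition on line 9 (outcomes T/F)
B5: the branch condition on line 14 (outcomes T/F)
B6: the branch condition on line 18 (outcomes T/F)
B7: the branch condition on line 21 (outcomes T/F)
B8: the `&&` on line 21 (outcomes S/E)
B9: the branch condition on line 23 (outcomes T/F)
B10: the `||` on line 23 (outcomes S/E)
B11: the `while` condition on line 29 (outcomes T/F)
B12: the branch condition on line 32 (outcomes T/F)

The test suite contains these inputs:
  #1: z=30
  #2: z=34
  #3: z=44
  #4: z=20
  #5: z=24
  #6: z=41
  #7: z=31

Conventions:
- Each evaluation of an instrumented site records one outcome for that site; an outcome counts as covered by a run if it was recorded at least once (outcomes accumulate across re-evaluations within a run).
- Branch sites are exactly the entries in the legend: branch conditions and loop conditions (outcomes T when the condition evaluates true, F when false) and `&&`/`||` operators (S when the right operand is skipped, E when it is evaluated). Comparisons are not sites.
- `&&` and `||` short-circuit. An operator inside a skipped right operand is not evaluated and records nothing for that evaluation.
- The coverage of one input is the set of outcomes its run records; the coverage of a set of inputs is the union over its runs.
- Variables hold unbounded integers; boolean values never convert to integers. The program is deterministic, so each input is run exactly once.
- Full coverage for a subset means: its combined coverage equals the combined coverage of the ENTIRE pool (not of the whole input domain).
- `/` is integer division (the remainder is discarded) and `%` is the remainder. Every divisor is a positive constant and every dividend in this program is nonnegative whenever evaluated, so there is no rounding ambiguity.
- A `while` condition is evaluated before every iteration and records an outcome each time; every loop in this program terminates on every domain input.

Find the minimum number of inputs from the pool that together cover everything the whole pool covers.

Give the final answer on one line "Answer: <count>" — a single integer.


input #1, z=30: outcomes B1=T, B2=E, B3=F, B4=T, B6=F, B7=F, B8=S, B9=T, B10=S, B11=T, B11=F, B12=T
input #2, z=34: outcomes B1=T, B2=E, B3=F, B4=T, B6=F, B7=F, B8=S, B9=T, B10=S, B11=T, B11=F, B12=T
input #3, z=44: outcomes B1=F, B2=S, B3=F, B4=F, B5=T, B6=T, B7=T, B8=E, B11=F, B12=F
input #4, z=20: outcomes B1=T, B2=E, B3=T, B6=F, B7=F, B8=S, B9=F, B10=E, B11=T, B11=F, B12=T
input #5, z=24: outcomes B1=T, B2=E, B3=T, B6=F, B7=F, B8=S, B9=T, B10=S, B11=T, B11=F, B12=T
input #6, z=41: outcomes B1=F, B2=S, B3=F, B4=F, B5=F, B6=T, B7=F, B8=E, B9=F, B10=E, B11=T, B11=F, B12=T
input #7, z=31: outcomes B1=T, B2=E, B3=F, B4=T, B6=F, B7=F, B8=S, B9=F, B10=E, B11=T, B11=F, B12=T
pool-wide coverage (24 outcomes): B1=T, B1=F, B2=S, B2=E, B3=T, B3=F, B4=T, B4=F, B5=T, B5=F, B6=T, B6=F, B7=T, B7=F, B8=S, B8=E, B9=T, B9=F, B10=S, B10=E, B11=T, B11=F, B12=T, B12=F
checked all size-1 subsets: none covers 24 outcomes (max 13/24)
checked all size-2 subsets: none covers 24 outcomes (max 20/24)
checked all size-3 subsets: none covers 24 outcomes (max 23/24)
the canonical winner is {1, 3, 4, 6}: size 4, full 24-outcome coverage, earliest index list among size-4 covers
Answer: 4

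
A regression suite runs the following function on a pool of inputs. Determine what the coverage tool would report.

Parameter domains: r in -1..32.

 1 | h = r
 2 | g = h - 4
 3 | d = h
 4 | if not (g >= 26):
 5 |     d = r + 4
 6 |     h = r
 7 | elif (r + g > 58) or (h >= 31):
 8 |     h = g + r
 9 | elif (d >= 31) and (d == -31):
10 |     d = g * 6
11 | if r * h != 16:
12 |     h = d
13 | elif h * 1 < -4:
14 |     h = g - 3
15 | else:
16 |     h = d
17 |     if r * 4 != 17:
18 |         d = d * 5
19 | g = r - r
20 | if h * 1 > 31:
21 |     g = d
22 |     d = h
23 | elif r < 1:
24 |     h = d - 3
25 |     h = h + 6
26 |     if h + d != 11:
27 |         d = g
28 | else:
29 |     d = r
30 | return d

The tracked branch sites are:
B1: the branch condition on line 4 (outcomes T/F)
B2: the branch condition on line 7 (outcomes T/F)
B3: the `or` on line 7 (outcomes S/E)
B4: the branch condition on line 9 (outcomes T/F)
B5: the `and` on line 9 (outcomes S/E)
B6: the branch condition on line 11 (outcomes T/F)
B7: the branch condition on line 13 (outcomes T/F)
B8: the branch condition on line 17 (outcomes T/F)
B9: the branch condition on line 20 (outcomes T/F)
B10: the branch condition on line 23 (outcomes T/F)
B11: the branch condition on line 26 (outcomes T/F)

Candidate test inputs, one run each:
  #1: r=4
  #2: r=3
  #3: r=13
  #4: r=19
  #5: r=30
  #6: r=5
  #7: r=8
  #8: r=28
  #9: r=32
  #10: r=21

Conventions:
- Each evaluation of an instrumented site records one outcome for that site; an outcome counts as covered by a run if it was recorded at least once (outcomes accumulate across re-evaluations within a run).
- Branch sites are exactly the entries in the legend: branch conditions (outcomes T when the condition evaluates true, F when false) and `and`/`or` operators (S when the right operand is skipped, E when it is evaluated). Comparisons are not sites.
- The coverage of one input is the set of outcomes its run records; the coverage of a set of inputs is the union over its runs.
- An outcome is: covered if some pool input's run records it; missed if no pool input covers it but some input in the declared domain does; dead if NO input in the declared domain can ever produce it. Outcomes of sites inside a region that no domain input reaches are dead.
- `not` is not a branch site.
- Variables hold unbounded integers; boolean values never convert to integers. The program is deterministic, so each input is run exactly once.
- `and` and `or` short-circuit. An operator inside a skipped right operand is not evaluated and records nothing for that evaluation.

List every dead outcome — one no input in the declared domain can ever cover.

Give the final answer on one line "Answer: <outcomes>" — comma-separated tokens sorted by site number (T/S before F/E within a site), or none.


running all 34 domain inputs and tallying outcomes:
  B4=T: unreachable across the whole domain -> dead
  B5=E: unreachable across the whole domain -> dead
  B7=T: unreachable across the whole domain -> dead
  B8=F: unreachable across the whole domain -> dead
  reachable outcomes have witnesses, e.g. B1=T (e.g. r=-1), B1=F (e.g. r=30), B2=T (e.g. r=31), B2=F (e.g. r=30)
Answer: B4=T, B5=E, B7=T, B8=F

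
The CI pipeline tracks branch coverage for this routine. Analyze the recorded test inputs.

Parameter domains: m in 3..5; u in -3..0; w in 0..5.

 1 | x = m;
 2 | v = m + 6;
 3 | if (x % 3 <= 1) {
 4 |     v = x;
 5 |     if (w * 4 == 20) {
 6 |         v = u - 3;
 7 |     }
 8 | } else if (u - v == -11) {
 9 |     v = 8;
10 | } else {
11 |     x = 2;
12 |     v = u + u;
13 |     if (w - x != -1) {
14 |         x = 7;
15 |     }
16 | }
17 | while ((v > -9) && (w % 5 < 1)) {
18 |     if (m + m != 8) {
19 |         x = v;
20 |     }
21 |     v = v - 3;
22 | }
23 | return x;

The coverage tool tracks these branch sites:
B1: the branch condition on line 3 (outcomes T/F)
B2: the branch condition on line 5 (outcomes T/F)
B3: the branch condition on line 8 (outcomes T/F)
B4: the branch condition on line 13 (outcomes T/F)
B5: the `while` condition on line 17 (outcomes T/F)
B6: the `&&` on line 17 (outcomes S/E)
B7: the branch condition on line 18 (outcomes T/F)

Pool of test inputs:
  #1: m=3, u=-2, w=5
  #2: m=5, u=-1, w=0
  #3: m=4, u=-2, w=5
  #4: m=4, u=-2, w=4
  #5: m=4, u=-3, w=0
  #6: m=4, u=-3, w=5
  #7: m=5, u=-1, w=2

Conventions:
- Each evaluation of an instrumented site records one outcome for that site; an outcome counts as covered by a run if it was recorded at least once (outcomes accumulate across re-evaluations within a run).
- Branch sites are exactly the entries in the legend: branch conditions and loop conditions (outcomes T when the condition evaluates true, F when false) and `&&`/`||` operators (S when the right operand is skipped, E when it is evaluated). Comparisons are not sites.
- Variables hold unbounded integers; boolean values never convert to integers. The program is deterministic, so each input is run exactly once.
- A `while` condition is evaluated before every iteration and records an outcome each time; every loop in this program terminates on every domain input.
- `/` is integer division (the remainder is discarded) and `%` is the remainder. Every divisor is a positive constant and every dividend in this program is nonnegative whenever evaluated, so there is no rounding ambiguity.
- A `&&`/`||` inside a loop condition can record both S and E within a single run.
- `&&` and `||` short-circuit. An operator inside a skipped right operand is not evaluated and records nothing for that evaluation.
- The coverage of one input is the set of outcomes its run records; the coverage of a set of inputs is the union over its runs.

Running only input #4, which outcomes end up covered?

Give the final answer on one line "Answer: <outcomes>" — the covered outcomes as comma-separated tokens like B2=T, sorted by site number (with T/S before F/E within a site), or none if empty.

Simulating input #4 (m=4, u=-2, w=4) step by step:
  B1->T, B2->F, B6->E, B5->F
deduplicating events, the covered set is: B1=T, B2=F, B5=F, B6=E

Answer: B1=T, B2=F, B5=F, B6=E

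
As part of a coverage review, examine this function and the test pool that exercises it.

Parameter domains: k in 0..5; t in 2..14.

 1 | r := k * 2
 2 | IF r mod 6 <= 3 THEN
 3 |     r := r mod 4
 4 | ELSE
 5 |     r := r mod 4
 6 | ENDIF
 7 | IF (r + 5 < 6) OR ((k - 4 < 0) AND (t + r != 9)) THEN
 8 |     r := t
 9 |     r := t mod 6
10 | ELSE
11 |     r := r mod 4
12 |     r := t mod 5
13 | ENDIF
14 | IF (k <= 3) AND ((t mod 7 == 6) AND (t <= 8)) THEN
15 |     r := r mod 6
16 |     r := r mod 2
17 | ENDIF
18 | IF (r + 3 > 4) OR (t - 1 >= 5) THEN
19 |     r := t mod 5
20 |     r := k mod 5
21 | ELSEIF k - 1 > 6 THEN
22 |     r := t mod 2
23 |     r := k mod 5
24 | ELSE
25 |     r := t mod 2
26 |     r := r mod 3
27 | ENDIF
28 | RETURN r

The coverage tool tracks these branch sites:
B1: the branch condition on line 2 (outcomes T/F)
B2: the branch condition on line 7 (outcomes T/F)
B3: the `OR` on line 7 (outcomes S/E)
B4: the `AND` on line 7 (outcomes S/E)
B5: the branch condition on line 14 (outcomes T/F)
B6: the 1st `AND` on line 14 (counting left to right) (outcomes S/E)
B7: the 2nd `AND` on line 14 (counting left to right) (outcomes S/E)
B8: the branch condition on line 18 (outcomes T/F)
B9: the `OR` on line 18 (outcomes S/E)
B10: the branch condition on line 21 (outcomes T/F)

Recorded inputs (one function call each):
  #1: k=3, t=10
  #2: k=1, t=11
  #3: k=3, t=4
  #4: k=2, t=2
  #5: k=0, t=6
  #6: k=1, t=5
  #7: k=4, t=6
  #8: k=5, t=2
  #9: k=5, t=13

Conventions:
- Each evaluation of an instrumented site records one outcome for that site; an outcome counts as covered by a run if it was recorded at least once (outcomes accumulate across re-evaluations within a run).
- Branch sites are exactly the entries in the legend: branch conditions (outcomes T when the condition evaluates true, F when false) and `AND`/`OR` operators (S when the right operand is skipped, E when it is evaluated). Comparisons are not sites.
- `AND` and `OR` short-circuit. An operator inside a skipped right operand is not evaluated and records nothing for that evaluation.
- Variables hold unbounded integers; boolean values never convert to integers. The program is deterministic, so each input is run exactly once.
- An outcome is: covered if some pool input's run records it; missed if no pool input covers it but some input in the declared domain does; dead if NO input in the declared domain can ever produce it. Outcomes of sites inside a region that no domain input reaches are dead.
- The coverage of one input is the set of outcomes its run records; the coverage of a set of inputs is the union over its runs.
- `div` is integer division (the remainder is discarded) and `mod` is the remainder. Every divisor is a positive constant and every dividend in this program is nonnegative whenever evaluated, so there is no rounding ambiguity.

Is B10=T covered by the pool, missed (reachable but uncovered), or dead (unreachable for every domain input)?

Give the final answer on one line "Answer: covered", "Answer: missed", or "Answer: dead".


no pool input records B10=T
checking all 78 inputs in the declared domain: B10=T is never recorded -> dead
Answer: dead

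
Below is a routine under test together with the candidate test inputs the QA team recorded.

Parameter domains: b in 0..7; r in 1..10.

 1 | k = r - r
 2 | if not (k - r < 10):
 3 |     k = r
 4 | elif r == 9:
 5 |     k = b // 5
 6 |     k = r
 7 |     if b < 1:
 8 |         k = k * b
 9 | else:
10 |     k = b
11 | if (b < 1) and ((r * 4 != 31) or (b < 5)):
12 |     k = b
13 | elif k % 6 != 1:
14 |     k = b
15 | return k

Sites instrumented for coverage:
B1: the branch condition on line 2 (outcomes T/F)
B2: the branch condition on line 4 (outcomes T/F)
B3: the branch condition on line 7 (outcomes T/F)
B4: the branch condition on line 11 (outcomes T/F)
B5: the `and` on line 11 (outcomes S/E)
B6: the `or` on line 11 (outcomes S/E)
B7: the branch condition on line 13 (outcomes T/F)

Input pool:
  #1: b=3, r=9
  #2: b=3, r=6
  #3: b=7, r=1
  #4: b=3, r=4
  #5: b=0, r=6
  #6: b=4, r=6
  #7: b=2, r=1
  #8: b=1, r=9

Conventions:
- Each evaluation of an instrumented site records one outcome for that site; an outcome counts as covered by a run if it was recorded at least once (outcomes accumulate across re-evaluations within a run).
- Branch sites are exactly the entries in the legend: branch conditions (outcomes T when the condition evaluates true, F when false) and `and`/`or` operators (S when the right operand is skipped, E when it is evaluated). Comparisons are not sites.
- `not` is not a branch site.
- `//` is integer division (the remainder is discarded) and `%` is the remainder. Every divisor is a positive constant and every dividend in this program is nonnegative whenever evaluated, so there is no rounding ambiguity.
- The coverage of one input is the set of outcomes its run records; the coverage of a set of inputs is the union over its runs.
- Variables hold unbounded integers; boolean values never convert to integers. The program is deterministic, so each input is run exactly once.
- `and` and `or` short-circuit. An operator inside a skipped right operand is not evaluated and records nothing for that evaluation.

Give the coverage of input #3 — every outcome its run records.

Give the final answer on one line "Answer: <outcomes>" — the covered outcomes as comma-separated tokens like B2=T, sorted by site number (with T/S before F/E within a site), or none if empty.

Running input #3 (b=7, r=1), event by event:
  B1->F, B2->F, B5->S, B4->F, B7->F
as a set, this run covers: B1=F, B2=F, B4=F, B5=S, B7=F

Answer: B1=F, B2=F, B4=F, B5=S, B7=F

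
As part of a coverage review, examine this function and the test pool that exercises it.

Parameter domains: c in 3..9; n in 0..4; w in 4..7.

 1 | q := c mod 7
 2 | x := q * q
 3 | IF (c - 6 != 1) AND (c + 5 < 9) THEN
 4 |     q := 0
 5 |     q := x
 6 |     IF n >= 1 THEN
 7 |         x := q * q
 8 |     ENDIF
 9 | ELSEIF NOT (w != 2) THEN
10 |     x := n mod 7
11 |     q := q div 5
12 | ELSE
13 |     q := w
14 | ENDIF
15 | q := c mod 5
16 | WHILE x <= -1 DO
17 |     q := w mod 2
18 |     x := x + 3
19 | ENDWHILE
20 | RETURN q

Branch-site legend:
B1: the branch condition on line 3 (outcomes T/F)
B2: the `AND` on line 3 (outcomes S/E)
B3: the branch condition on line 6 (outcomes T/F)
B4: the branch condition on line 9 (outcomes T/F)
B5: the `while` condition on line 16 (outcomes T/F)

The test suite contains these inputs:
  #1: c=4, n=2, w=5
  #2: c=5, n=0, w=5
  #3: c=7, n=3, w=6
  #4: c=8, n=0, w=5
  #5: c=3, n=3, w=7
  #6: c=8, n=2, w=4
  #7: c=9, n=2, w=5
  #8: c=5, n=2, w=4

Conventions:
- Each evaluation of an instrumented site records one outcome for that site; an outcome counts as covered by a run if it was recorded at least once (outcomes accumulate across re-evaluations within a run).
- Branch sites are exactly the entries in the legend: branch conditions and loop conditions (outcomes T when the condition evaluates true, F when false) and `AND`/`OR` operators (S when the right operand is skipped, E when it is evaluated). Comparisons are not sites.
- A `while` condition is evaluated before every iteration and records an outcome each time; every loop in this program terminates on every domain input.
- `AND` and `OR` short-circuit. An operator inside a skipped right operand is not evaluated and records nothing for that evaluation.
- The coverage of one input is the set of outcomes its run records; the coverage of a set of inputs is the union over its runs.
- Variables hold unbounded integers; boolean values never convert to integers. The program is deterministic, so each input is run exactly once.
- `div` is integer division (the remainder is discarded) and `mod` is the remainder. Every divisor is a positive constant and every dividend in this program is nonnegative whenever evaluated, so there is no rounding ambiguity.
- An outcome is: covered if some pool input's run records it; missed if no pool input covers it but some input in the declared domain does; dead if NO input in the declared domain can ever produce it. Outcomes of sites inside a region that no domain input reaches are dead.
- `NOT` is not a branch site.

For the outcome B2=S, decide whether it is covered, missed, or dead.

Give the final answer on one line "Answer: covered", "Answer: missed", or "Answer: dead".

B2=S is recorded by pool input(s) 3 -> covered

Answer: covered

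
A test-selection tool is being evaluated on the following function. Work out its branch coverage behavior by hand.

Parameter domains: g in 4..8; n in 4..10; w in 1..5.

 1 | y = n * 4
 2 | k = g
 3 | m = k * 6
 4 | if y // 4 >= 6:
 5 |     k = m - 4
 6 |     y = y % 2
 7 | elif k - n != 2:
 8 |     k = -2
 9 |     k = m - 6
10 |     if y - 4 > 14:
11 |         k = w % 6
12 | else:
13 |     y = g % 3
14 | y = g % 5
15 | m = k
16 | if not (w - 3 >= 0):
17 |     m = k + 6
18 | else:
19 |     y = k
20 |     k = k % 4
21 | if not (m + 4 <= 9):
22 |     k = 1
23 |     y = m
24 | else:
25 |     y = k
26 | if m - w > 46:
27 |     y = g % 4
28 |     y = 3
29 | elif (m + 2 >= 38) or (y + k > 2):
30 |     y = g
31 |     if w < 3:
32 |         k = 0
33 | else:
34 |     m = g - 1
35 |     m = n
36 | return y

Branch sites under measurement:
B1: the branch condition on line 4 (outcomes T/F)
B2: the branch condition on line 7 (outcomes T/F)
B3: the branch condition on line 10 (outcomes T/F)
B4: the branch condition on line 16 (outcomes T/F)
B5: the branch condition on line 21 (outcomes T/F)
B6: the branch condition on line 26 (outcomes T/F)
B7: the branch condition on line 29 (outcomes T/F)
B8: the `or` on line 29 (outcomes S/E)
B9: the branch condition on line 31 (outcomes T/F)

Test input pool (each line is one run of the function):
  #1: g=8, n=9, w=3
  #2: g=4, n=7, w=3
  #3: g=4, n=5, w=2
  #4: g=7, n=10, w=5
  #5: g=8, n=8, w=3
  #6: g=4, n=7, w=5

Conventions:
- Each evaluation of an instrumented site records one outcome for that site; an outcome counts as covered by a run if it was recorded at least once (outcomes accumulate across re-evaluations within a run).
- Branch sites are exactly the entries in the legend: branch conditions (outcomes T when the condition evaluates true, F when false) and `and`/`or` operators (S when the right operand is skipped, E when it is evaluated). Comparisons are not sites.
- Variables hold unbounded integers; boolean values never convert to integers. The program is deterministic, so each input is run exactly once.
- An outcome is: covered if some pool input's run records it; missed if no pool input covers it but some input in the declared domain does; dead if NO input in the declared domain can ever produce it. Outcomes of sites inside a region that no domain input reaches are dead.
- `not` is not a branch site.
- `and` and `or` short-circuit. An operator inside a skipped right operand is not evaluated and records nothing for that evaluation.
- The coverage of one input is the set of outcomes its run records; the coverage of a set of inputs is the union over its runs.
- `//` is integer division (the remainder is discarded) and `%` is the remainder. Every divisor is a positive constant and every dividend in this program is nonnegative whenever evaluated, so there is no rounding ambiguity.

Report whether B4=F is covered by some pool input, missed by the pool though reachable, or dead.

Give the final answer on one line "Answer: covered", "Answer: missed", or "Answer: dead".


B4=F is recorded by pool input(s) 1, 2, 4, 5, 6 -> covered
Answer: covered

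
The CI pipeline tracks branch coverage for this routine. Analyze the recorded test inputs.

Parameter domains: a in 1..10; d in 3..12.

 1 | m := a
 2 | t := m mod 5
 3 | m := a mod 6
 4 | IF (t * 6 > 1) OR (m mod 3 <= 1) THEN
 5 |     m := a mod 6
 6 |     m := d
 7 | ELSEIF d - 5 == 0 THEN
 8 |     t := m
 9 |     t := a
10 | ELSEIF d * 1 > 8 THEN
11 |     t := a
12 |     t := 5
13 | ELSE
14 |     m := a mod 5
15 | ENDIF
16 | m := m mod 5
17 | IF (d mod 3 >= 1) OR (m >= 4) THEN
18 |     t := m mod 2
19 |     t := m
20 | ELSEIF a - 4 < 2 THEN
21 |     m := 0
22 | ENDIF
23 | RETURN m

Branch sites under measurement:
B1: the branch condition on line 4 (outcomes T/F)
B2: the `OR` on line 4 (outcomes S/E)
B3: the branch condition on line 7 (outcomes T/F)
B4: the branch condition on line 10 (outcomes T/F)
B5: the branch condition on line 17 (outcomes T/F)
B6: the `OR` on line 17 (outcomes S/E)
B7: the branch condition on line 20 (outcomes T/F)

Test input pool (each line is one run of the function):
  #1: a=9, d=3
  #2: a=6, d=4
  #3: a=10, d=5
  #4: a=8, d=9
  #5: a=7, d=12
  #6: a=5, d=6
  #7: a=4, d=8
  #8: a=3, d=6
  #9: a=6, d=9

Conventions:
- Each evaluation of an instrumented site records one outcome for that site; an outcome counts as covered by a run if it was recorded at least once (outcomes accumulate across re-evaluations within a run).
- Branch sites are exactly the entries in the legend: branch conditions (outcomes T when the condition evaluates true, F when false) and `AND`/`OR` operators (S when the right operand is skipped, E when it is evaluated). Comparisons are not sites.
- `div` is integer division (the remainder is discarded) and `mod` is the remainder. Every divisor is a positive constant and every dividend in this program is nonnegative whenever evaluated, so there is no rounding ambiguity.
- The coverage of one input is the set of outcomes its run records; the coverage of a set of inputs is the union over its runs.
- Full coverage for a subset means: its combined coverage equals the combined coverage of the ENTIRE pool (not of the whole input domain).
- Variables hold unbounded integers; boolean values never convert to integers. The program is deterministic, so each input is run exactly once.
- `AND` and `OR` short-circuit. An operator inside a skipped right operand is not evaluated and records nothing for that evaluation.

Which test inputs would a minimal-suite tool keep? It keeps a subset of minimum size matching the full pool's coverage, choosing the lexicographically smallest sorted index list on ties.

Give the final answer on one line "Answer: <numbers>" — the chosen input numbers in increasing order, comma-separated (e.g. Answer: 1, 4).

input #1 (a=9, d=3): covers B1=T, B2=S, B5=F, B6=E, B7=F
input #2 (a=6, d=4): covers B1=T, B2=S, B5=T, B6=S
input #3 (a=10, d=5): covers B1=T, B2=E, B5=T, B6=S
input #4 (a=8, d=9): covers B1=T, B2=S, B5=T, B6=E
input #5 (a=7, d=12): covers B1=T, B2=S, B5=F, B6=E, B7=F
input #6 (a=5, d=6): covers B1=F, B2=E, B3=F, B4=F, B5=F, B6=E, B7=T
input #7 (a=4, d=8): covers B1=T, B2=S, B5=T, B6=S
input #8 (a=3, d=6): covers B1=T, B2=S, B5=F, B6=E, B7=T
input #9 (a=6, d=9): covers B1=T, B2=S, B5=T, B6=E
union over all inputs: B1=T, B1=F, B2=S, B2=E, B3=F, B4=F, B5=T, B5=F, B6=S, B6=E, B7=T, B7=F (12 outcomes)
every size-1 subset falls short of the 12 outcomes (best: 7/12)
every size-2 subset falls short of the 12 outcomes (best: 11/12)
at size 3, {1, 2, 6} reaches all 12 outcomes; every lexicographically earlier size-3 subset fails

Answer: 1, 2, 6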